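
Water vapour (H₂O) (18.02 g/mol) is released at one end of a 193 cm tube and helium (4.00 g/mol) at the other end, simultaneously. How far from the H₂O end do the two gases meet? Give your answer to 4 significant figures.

The fronts meet when d_H₂O + d_He = L with d_H₂O/d_He = √(M_He/M_H₂O) (Graham's law). Here √(M_He/M_H₂O) = √(4.00/18.02) = 0.4711.
With d_H₂O + d_He = 193 cm, d_He = 193/(1 + 0.4711) = 131.2 cm.
d_H₂O = 193 − 131.2 = 61.81 cm.

61.81 cm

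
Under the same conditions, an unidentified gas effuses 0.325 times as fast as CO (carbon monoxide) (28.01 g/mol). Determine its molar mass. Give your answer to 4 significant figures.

265.2 g/mol

Graham's law gives rate_X/rate_CO = √(M_CO/M_X).
0.325 = √(28.01/M_X)
M_X = 28.01 / 0.325² = 28.01 / 0.1056 = 265.2 g/mol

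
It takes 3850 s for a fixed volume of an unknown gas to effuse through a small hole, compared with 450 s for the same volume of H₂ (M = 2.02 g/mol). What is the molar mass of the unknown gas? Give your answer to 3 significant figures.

148 g/mol

Since effusion rate ∝ 1/√M, t_X/t_H₂ = √(M_X/M_H₂).
3850/450 = 8.556 = √(M_X/2.02)
M_X = 2.02 × 8.556² = 2.02 × 73.20 = 148 g/mol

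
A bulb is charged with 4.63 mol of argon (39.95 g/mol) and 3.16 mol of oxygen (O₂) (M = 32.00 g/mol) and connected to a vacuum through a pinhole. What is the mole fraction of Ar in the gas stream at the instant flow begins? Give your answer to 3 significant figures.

0.567

The effusion rate of species i is ∝ p_i/√M_i ∝ n_i/√M_i.
x_Ar(eff) = (n_Ar/√M_Ar) / (n_Ar/√M_Ar + n_O₂/√M_O₂)
= (4.63/√39.95) / (4.63/√39.95 + 3.16/√32.00) = 0.7325/(0.7325 + 0.5586) = 0.567.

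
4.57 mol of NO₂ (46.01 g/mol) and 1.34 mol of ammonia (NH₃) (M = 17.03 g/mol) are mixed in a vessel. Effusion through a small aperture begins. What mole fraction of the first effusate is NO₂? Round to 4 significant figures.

The effusion rate of species i is ∝ p_i/√M_i ∝ n_i/√M_i.
Mole fraction of NO₂ in the effusate = (n_NO₂/√M_NO₂) / (n_NO₂/√M_NO₂ + n_NH₃/√M_NH₃)
= (4.57/√46.01) / (4.57/√46.01 + 1.34/√17.03) = 0.6737/(0.6737 + 0.3247) = 0.6748.

0.6748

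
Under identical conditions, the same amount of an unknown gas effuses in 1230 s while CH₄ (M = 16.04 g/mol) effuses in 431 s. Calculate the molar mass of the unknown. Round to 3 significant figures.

131 g/mol

Using Graham's law: t_X/t_CH₄ = √(M_X/M_CH₄).
1230/431 = 2.854 = √(M_X/16.04)
M_X = 16.04 × 2.854² = 16.04 × 8.144 = 131 g/mol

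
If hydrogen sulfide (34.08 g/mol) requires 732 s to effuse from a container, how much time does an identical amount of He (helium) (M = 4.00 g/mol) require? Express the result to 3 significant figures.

251 s

Using Graham's law: t_He/t_H₂S = √(M_He/M_H₂S) = √(4.00/34.08) = √0.1174 = 0.3426.
So the time for He is 732 × 0.3426 = 251 s.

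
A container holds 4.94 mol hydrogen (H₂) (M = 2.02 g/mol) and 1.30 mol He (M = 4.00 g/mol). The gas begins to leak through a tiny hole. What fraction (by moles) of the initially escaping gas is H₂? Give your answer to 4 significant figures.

0.8425

The effusion rate of species i is ∝ p_i/√M_i ∝ n_i/√M_i.
So x_H₂ in the escaping gas = (n_H₂/√M_H₂) / Σ(n_i/√M_i)
= (4.94/√2.02) / (4.94/√2.02 + 1.30/√4.00) = 3.476/(3.476 + 0.6500) = 0.8425.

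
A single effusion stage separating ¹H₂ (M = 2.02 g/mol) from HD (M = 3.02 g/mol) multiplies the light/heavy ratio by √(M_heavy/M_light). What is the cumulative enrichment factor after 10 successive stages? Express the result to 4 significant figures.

7.469

Each stage multiplies the ratio by α = √(3.02/2.02), so after 10 stages the overall factor is α^10 = (3.02/2.02)^(10/2).
= 1.49505^5 = 7.469.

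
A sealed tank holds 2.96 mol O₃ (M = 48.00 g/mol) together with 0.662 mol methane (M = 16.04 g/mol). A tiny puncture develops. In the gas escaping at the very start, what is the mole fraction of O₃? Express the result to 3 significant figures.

0.721

Rate_i ∝ x_i/√M_i (Graham's law weighted by mole fraction), so the effusate composition follows n_i/√M_i.
Mole fraction of O₃ in the effusate = (n_O₃/√M_O₃) / (n_O₃/√M_O₃ + n_CH₄/√M_CH₄)
= (2.96/√48.00) / (2.96/√48.00 + 0.662/√16.04) = 0.4272/(0.4272 + 0.1653) = 0.721.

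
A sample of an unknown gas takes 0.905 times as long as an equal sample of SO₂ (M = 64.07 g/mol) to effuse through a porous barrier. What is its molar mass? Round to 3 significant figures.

Since effusion rate ∝ 1/√M, t_X/t_SO₂ = √(M_X/M_SO₂).
0.905 = √(M_X/64.07)
M_X = 64.07 × 0.905² = 64.07 × 0.8190 = 52.5 g/mol

52.5 g/mol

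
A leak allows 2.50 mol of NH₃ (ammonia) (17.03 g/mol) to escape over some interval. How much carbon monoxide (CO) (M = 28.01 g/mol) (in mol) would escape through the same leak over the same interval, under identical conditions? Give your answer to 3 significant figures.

1.95 mol

Graham's law gives rate_CO/rate_NH₃ = √(M_NH₃/M_CO) = √(17.03/28.01) = √0.6080 = 0.7797.
So the amount for CO is 2.50 × 0.7797 = 1.95 mol.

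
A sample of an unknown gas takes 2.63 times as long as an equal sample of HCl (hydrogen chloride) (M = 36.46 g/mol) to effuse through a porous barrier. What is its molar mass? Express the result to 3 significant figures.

Graham's law gives t_X/t_HCl = √(M_X/M_HCl).
2.63 = √(M_X/36.46)
M_X = 36.46 × 2.63² = 36.46 × 6.917 = 252 g/mol

252 g/mol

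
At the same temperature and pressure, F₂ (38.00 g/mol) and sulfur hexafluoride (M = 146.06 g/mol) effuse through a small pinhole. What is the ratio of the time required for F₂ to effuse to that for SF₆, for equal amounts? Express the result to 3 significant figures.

Using Graham's law: t_F₂/t_SF₆ = √(M_F₂/M_SF₆) = √(38.00/146.06) = √0.2602 = 0.510.

0.510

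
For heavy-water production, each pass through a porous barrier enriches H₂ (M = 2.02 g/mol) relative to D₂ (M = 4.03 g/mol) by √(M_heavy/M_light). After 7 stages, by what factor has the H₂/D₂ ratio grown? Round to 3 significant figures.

Each stage multiplies the ratio by α = √(4.03/2.02), so after 7 stages the overall factor is α^7 = (4.03/2.02)^(7/2).
= 1.99505^(7/2) = 11.2.

11.2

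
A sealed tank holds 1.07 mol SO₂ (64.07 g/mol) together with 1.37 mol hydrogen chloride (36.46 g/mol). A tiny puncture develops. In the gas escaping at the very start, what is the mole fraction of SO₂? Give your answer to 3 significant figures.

Rate_i ∝ x_i/√M_i (Graham's law weighted by mole fraction), so the effusate composition follows n_i/√M_i.
x_SO₂(eff) = (n_SO₂/√M_SO₂) / (n_SO₂/√M_SO₂ + n_HCl/√M_HCl)
= (1.07/√64.07) / (1.07/√64.07 + 1.37/√36.46) = 0.1337/(0.1337 + 0.2269) = 0.371.

0.371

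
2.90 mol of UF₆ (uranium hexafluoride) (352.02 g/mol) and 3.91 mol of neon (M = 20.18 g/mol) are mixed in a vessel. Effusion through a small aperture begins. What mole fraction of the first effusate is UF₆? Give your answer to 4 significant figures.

0.1508

Each component's effusion rate ∝ (its partial pressure)·(1/√M) ∝ n_i/√M_i.
x_UF₆(eff) = (n_UF₆/√M_UF₆) / (n_UF₆/√M_UF₆ + n_Ne/√M_Ne)
= (2.90/√352.02) / (2.90/√352.02 + 3.91/√20.18) = 0.1546/(0.1546 + 0.8704) = 0.1508.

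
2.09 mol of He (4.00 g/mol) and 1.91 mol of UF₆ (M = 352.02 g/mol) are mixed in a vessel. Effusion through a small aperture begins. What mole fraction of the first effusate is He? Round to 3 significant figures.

0.911

The effusion rate of species i is ∝ p_i/√M_i ∝ n_i/√M_i.
x_He(eff) = (n_He/√M_He) / (n_He/√M_He + n_UF₆/√M_UF₆)
= (2.09/√4.00) / (2.09/√4.00 + 1.91/√352.02) = 1.045/(1.045 + 0.1018) = 0.911.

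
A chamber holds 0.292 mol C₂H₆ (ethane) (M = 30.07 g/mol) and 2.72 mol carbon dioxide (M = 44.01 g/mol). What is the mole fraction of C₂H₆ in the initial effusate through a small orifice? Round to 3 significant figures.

Effusion rate of each component ∝ n_i/√M_i (partial pressure × 1/√M).
So x_C₂H₆ in the escaping gas = (n_C₂H₆/√M_C₂H₆) / Σ(n_i/√M_i)
= (0.292/√30.07) / (0.292/√30.07 + 2.72/√44.01) = 0.05325/(0.05325 + 0.4100) = 0.115.

0.115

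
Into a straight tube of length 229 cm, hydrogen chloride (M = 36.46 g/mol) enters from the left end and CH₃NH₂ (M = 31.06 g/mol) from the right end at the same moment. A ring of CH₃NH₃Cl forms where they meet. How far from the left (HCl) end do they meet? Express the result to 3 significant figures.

In equal time, each gas travels a distance ∝ its rate ∝ 1/√M, so d_HCl/d_CH₃NH₂ = √(M_CH₃NH₂/M_HCl) = √(31.06/36.46) = 0.9230.
With d_HCl + d_CH₃NH₂ = 229 cm, d_CH₃NH₂ = 229/(1 + 0.9230) = 119.1 cm.
d_HCl = 229 − 119.1 = 110 cm.

110 cm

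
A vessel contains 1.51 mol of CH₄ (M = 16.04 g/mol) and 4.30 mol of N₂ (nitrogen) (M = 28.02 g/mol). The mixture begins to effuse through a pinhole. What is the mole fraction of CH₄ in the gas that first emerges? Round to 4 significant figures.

0.3170

Effusion rate of each component ∝ n_i/√M_i (partial pressure × 1/√M).
x_CH₄(eff) = (n_CH₄/√M_CH₄) / (n_CH₄/√M_CH₄ + n_N₂/√M_N₂)
= (1.51/√16.04) / (1.51/√16.04 + 4.30/√28.02) = 0.3770/(0.3770 + 0.8123) = 0.3170.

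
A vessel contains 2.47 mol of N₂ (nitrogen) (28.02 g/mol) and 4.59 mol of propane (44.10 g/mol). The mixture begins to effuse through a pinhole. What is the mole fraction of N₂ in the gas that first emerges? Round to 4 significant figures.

0.4030

Rate_i ∝ x_i/√M_i (Graham's law weighted by mole fraction), so the effusate composition follows n_i/√M_i.
So x_N₂ in the escaping gas = (n_N₂/√M_N₂) / Σ(n_i/√M_i)
= (2.47/√28.02) / (2.47/√28.02 + 4.59/√44.10) = 0.4666/(0.4666 + 0.6912) = 0.4030.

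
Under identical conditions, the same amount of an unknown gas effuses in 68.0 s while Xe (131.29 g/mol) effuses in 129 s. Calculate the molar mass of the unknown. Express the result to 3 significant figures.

Graham's law gives t_X/t_Xe = √(M_X/M_Xe).
68.0/129 = 0.5271 = √(M_X/131.29)
M_X = 131.29 × 0.5271² = 131.29 × 0.2779 = 36.5 g/mol

36.5 g/mol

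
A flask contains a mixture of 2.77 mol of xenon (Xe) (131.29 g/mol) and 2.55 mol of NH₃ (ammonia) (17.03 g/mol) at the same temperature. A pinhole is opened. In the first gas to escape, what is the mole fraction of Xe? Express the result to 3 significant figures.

0.281

Rate_i ∝ x_i/√M_i (Graham's law weighted by mole fraction), so the effusate composition follows n_i/√M_i.
x_Xe(eff) = (n_Xe/√M_Xe) / (n_Xe/√M_Xe + n_NH₃/√M_NH₃)
= (2.77/√131.29) / (2.77/√131.29 + 2.55/√17.03) = 0.2417/(0.2417 + 0.6179) = 0.281.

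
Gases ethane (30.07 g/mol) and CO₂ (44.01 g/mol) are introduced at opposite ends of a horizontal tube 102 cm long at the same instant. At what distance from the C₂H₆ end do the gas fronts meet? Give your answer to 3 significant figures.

55.8 cm

Distances travelled in equal time are proportional to diffusion rates, so d_C₂H₆/d_CO₂ = √(M_CO₂/M_C₂H₆) = √(44.01/30.07) = 1.210.
With d_C₂H₆ + d_CO₂ = 102 cm, d_CO₂ = 102/(1 + 1.210) = 46.16 cm.
d_C₂H₆ = 102 − 46.16 = 55.8 cm.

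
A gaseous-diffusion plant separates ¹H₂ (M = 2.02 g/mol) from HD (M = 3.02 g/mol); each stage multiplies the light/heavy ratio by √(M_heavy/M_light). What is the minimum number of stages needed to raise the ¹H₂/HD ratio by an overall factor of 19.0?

Single-stage factor α = √(3.02/2.02), so ln α = ½ ln(1.49505) = 0.2011.
Need α^N ≥ 19.0 ⇒ N ≥ ln(19.0) / ln α = 2.944 / 0.2011 = 14.64.
So at least 15 stages are needed.

15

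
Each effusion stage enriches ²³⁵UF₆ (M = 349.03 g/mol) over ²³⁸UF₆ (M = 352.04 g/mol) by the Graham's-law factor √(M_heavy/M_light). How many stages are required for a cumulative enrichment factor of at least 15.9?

645

With α = √(352.04/349.03) per stage, ln α = ½ ln(1.00862) = 0.004293.
Need α^N ≥ 15.9 ⇒ N ≥ ln(15.9) / ln α = 2.766 / 0.004293 = 644.31.
Minimum whole number of stages: N = 645.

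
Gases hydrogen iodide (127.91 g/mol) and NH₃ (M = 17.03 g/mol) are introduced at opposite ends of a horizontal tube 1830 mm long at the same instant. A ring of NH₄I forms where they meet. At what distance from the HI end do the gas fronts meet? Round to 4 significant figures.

Graham's law gives d_HI/d_NH₃ = rate_HI/rate_NH₃ = √(M_NH₃/M_HI) = √(17.03/127.91) = 0.3649.
With d_HI + d_NH₃ = 1830 mm, d_NH₃ = 1830/(1 + 0.3649) = 1341 mm.
d_HI = 1830 − 1341 = 489.2 mm.

489.2 mm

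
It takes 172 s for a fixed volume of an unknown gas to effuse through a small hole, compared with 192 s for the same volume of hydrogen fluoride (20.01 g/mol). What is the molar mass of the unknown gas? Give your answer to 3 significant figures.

16.1 g/mol

Using Graham's law: t_X/t_HF = √(M_X/M_HF).
172/192 = 0.8958 = √(M_X/20.01)
M_X = 20.01 × 0.8958² = 20.01 × 0.8025 = 16.1 g/mol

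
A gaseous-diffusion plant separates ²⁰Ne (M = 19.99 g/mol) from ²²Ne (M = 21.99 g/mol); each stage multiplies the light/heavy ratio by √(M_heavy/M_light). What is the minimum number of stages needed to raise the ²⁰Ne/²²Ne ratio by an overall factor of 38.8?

77

Per stage α = (21.99/19.99)^(1/2) = 1.10005^0.5, giving ln α = 0.04768.
Need α^N ≥ 38.8 ⇒ N ≥ ln(38.8) / ln α = 3.658 / 0.04768 = 76.73.
So at least 77 stages are needed.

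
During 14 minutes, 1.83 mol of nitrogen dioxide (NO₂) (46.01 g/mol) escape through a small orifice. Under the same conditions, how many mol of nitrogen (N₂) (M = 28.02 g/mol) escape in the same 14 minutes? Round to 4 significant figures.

Graham's law gives rate_N₂/rate_NO₂ = √(M_NO₂/M_N₂) = √(46.01/28.02) = √1.642 = 1.281.
So the amount for N₂ is 1.83 × 1.281 = 2.345 mol.

2.345 mol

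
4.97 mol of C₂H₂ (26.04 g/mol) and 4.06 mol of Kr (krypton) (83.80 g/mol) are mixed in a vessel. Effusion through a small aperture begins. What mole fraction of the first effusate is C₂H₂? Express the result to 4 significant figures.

0.6871

Each component's effusion rate ∝ (its partial pressure)·(1/√M) ∝ n_i/√M_i.
x_C₂H₂(eff) = (n_C₂H₂/√M_C₂H₂) / (n_C₂H₂/√M_C₂H₂ + n_Kr/√M_Kr)
= (4.97/√26.04) / (4.97/√26.04 + 4.06/√83.80) = 0.9739/(0.9739 + 0.4435) = 0.6871.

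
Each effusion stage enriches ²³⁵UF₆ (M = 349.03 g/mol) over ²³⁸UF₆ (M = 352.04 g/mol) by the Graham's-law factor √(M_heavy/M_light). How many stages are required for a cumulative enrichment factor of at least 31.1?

Single-stage factor α = √(352.04/349.03), so ln α = ½ ln(1.00862) = 0.004293.
Need α^N ≥ 31.1 ⇒ N ≥ ln(31.1) / ln α = 3.437 / 0.004293 = 800.57.
So at least 801 stages are needed.

801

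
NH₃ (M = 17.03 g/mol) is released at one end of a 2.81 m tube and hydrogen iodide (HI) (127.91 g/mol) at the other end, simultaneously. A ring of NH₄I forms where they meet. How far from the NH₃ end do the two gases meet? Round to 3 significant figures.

Distances travelled in equal time are proportional to diffusion rates, so d_NH₃/d_HI = √(M_HI/M_NH₃) = √(127.91/17.03) = 2.741.
With d_NH₃ + d_HI = 2.81 m, d_HI = 2.81/(1 + 2.741) = 0.7512 m.
d_NH₃ = 2.81 − 0.7512 = 2.06 m.

2.06 m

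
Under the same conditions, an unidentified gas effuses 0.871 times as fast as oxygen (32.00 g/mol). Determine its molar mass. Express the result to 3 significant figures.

From Graham's law, rate_X/rate_O₂ = √(M_O₂/M_X).
0.871 = √(32.00/M_X)
M_X = 32.00 / 0.871² = 32.00 / 0.7586 = 42.2 g/mol

42.2 g/mol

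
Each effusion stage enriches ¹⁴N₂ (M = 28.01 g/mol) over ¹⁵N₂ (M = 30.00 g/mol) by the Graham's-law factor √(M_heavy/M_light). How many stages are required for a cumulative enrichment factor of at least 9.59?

66

Single-stage factor α = √(30.00/28.01), so ln α = ½ ln(1.07105) = 0.03432.
Need α^N ≥ 9.59 ⇒ N ≥ ln(9.59) / ln α = 2.261 / 0.03432 = 65.88.
Rounding up, N = 66 stages.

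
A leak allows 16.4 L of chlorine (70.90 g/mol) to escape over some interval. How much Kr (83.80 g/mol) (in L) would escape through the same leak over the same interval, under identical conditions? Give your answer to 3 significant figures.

15.1 L

By Graham's law, rate_Kr/rate_Cl₂ = √(M_Cl₂/M_Kr) = √(70.90/83.80) = √0.8461 = 0.9198.
So the volume for Kr is 16.4 × 0.9198 = 15.1 L.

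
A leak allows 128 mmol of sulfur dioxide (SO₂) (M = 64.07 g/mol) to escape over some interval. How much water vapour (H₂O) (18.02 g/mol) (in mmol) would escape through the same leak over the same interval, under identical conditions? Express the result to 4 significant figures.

241.4 mmol

Graham's law gives rate_H₂O/rate_SO₂ = √(M_SO₂/M_H₂O) = √(64.07/18.02) = √3.555 = 1.886.
So the amount for H₂O is 128 × 1.886 = 241.4 mmol.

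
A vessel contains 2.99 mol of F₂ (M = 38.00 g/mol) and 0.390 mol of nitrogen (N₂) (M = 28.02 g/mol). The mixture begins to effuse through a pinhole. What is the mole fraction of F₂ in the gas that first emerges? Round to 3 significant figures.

0.868

Each component's effusion rate ∝ (its partial pressure)·(1/√M) ∝ n_i/√M_i.
So x_F₂ in the escaping gas = (n_F₂/√M_F₂) / Σ(n_i/√M_i)
= (2.99/√38.00) / (2.99/√38.00 + 0.390/√28.02) = 0.4850/(0.4850 + 0.07368) = 0.868.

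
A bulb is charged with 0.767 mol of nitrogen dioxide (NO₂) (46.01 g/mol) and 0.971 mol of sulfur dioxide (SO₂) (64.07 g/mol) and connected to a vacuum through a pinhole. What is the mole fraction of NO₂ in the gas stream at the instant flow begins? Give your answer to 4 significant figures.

Each component's effusion rate ∝ (its partial pressure)·(1/√M) ∝ n_i/√M_i.
So x_NO₂ in the escaping gas = (n_NO₂/√M_NO₂) / Σ(n_i/√M_i)
= (0.767/√46.01) / (0.767/√46.01 + 0.971/√64.07) = 0.1131/(0.1131 + 0.1213) = 0.4824.

0.4824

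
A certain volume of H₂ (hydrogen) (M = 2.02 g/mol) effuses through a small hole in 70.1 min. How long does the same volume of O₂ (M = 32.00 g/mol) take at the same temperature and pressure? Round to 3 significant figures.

279 min

Graham's law gives t_O₂/t_H₂ = √(M_O₂/M_H₂) = √(32.00/2.02) = √15.84 = 3.980.
So the time for O₂ is 70.1 × 3.980 = 279 min.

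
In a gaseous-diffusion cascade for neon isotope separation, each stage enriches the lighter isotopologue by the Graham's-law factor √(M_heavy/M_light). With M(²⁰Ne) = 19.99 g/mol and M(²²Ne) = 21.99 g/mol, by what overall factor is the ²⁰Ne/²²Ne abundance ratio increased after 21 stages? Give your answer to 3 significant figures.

Overall factor = α^21 with α = √(21.99/19.99), i.e. (21.99/19.99)^(21/2).
= 1.10005^(21/2) = 2.72.

2.72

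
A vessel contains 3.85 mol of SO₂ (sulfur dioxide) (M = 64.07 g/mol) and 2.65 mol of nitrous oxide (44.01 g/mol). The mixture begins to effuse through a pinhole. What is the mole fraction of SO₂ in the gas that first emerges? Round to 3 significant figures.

0.546

The effusion rate of species i is ∝ p_i/√M_i ∝ n_i/√M_i.
So x_SO₂ in the escaping gas = (n_SO₂/√M_SO₂) / Σ(n_i/√M_i)
= (3.85/√64.07) / (3.85/√64.07 + 2.65/√44.01) = 0.4810/(0.4810 + 0.3995) = 0.546.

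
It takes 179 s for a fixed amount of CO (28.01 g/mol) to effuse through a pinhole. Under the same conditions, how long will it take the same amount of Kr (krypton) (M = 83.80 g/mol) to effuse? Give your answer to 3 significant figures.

Since effusion rate ∝ 1/√M, t_Kr/t_CO = √(M_Kr/M_CO) = √(83.80/28.01) = √2.992 = 1.730.
So the time for Kr is 179 × 1.730 = 310 s.

310 s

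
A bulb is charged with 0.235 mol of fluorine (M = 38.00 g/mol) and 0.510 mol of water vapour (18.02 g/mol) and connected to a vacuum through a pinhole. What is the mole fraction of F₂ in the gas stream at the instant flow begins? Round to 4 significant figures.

0.2409

Effusion rate of each component ∝ n_i/√M_i (partial pressure × 1/√M).
Mole fraction of F₂ in the effusate = (n_F₂/√M_F₂) / (n_F₂/√M_F₂ + n_H₂O/√M_H₂O)
= (0.235/√38.00) / (0.235/√38.00 + 0.510/√18.02) = 0.03812/(0.03812 + 0.1201) = 0.2409.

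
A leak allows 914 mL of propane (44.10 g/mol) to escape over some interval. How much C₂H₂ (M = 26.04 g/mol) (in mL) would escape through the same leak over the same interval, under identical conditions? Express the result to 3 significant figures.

Graham's law gives rate_C₂H₂/rate_C₃H₈ = √(M_C₃H₈/M_C₂H₂) = √(44.10/26.04) = √1.694 = 1.301.
So the volume for C₂H₂ is 914 × 1.301 = 1190 mL.

1190 mL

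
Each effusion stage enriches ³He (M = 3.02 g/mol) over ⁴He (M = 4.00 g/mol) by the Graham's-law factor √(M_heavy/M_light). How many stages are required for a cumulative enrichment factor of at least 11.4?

With α = √(4.00/3.02) per stage, ln α = ½ ln(1.32450) = 0.1405.
Need α^N ≥ 11.4 ⇒ N ≥ ln(11.4) / ln α = 2.434 / 0.1405 = 17.32.
Minimum whole number of stages: N = 18.

18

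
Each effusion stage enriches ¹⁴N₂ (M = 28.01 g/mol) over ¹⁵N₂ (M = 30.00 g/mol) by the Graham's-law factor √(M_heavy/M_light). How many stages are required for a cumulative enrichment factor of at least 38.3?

107

With α = √(30.00/28.01) per stage, ln α = ½ ln(1.07105) = 0.03432.
Need α^N ≥ 38.3 ⇒ N ≥ ln(38.3) / ln α = 3.645 / 0.03432 = 106.23.
So at least 107 stages are needed.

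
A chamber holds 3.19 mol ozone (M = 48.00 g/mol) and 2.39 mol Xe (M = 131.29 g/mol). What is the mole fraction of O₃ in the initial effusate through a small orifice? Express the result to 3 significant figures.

0.688

Rate_i ∝ x_i/√M_i (Graham's law weighted by mole fraction), so the effusate composition follows n_i/√M_i.
Mole fraction of O₃ in the effusate = (n_O₃/√M_O₃) / (n_O₃/√M_O₃ + n_Xe/√M_Xe)
= (3.19/√48.00) / (3.19/√48.00 + 2.39/√131.29) = 0.4604/(0.4604 + 0.2086) = 0.688.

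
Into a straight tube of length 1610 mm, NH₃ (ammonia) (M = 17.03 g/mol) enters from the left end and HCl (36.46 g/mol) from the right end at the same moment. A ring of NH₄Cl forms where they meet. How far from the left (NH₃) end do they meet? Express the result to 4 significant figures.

956.4 mm

In equal time, each gas travels a distance ∝ its rate ∝ 1/√M, so d_NH₃/d_HCl = √(M_HCl/M_NH₃) = √(36.46/17.03) = 1.463.
With d_NH₃ + d_HCl = 1610 mm, d_HCl = 1610/(1 + 1.463) = 653.6 mm.
d_NH₃ = 1610 − 653.6 = 956.4 mm.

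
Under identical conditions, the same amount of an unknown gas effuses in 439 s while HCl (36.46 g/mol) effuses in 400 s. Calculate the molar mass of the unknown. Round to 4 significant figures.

Graham's law gives t_X/t_HCl = √(M_X/M_HCl).
439/400 = 1.097 = √(M_X/36.46)
M_X = 36.46 × 1.097² = 36.46 × 1.205 = 43.92 g/mol

43.92 g/mol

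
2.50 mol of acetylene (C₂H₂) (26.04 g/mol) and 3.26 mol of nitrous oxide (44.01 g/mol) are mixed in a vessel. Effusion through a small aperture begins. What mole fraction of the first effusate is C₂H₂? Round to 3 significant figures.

Each component's effusion rate ∝ (its partial pressure)·(1/√M) ∝ n_i/√M_i.
Mole fraction of C₂H₂ in the effusate = (n_C₂H₂/√M_C₂H₂) / (n_C₂H₂/√M_C₂H₂ + n_N₂O/√M_N₂O)
= (2.50/√26.04) / (2.50/√26.04 + 3.26/√44.01) = 0.4899/(0.4899 + 0.4914) = 0.499.

0.499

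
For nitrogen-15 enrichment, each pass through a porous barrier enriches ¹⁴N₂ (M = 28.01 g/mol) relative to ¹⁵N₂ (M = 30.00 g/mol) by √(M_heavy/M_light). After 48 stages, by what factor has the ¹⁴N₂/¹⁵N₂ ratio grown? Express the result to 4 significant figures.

The single-stage factor is √(M_heavy/M_light), so 48 stages give [√(30.00/28.01)]^48 = (30.00/28.01)^(48/2).
= 1.07105^24 = 5.193.

5.193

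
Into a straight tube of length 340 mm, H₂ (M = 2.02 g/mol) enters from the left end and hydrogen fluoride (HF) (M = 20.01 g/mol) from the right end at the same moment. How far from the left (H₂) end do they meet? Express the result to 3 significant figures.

258 mm

In equal time, each gas travels a distance ∝ its rate ∝ 1/√M, so d_H₂/d_HF = √(M_HF/M_H₂) = √(20.01/2.02) = 3.147.
With d_H₂ + d_HF = 340 mm, d_HF = 340/(1 + 3.147) = 81.98 mm.
d_H₂ = 340 − 81.98 = 258 mm.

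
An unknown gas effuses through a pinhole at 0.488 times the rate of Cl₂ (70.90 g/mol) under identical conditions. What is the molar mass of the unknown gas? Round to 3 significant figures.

298 g/mol

Using Graham's law: rate_X/rate_Cl₂ = √(M_Cl₂/M_X).
0.488 = √(70.90/M_X)
M_X = 70.90 / 0.488² = 70.90 / 0.2381 = 298 g/mol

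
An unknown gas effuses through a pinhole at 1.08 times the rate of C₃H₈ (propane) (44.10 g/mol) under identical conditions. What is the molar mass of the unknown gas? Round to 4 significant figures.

Since effusion rate ∝ 1/√M, rate_X/rate_C₃H₈ = √(M_C₃H₈/M_X).
1.08 = √(44.10/M_X)
M_X = 44.10 / 1.08² = 44.10 / 1.166 = 37.81 g/mol

37.81 g/mol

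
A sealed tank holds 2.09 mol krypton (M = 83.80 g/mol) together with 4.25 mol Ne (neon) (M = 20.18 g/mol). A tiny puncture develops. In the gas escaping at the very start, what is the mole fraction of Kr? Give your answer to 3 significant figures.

Rate_i ∝ x_i/√M_i (Graham's law weighted by mole fraction), so the effusate composition follows n_i/√M_i.
So x_Kr in the escaping gas = (n_Kr/√M_Kr) / Σ(n_i/√M_i)
= (2.09/√83.80) / (2.09/√83.80 + 4.25/√20.18) = 0.2283/(0.2283 + 0.9461) = 0.194.

0.194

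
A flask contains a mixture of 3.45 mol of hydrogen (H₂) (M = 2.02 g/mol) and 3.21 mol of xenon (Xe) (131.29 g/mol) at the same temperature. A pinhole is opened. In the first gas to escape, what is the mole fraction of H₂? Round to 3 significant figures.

Each component's effusion rate ∝ (its partial pressure)·(1/√M) ∝ n_i/√M_i.
x_H₂(eff) = (n_H₂/√M_H₂) / (n_H₂/√M_H₂ + n_Xe/√M_Xe)
= (3.45/√2.02) / (3.45/√2.02 + 3.21/√131.29) = 2.427/(2.427 + 0.2801) = 0.897.

0.897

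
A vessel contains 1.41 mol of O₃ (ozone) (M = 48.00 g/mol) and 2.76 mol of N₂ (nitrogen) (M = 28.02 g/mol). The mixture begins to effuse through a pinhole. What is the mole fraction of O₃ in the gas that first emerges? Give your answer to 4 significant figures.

Effusion rate of each component ∝ n_i/√M_i (partial pressure × 1/√M).
x_O₃(eff) = (n_O₃/√M_O₃) / (n_O₃/√M_O₃ + n_N₂/√M_N₂)
= (1.41/√48.00) / (1.41/√48.00 + 2.76/√28.02) = 0.2035/(0.2035 + 0.5214) = 0.2807.

0.2807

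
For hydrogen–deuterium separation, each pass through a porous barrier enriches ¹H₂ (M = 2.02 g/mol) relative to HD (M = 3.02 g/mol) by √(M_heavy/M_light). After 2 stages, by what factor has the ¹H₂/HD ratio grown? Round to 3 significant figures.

1.50

Each stage multiplies the ratio by α = √(3.02/2.02), so after 2 stages the overall factor is α^2 = (3.02/2.02)^(2/2).
= 1.49505^1 = 1.50.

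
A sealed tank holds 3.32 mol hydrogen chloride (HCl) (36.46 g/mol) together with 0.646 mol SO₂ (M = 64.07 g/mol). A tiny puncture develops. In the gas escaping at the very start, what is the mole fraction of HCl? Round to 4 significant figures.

0.8720

Rate_i ∝ x_i/√M_i (Graham's law weighted by mole fraction), so the effusate composition follows n_i/√M_i.
So x_HCl in the escaping gas = (n_HCl/√M_HCl) / Σ(n_i/√M_i)
= (3.32/√36.46) / (3.32/√36.46 + 0.646/√64.07) = 0.5498/(0.5498 + 0.08071) = 0.8720.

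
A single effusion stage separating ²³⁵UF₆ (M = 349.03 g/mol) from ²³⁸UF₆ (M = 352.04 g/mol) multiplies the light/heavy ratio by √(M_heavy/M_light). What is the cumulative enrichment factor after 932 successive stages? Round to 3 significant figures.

Overall factor = α^932 with α = √(352.04/349.03), i.e. (352.04/349.03)^(932/2).
= 1.00862^466 = 54.7.

54.7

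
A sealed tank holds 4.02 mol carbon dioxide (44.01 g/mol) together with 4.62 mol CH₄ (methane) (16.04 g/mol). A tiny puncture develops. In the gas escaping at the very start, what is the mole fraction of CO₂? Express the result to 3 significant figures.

The effusion rate of species i is ∝ p_i/√M_i ∝ n_i/√M_i.
Mole fraction of CO₂ in the effusate = (n_CO₂/√M_CO₂) / (n_CO₂/√M_CO₂ + n_CH₄/√M_CH₄)
= (4.02/√44.01) / (4.02/√44.01 + 4.62/√16.04) = 0.6060/(0.6060 + 1.154) = 0.344.

0.344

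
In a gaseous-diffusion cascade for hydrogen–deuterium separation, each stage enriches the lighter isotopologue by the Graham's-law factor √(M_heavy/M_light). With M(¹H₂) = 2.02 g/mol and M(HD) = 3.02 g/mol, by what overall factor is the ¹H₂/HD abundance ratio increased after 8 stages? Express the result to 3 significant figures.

Overall factor = α^8 with α = √(3.02/2.02), i.e. (3.02/2.02)^(8/2).
= 1.49505^4 = 5.00.

5.00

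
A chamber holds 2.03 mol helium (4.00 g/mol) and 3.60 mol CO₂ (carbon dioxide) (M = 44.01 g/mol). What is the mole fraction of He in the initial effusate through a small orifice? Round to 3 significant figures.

0.652

Rate_i ∝ x_i/√M_i (Graham's law weighted by mole fraction), so the effusate composition follows n_i/√M_i.
x_He(eff) = (n_He/√M_He) / (n_He/√M_He + n_CO₂/√M_CO₂)
= (2.03/√4.00) / (2.03/√4.00 + 3.60/√44.01) = 1.015/(1.015 + 0.5427) = 0.652.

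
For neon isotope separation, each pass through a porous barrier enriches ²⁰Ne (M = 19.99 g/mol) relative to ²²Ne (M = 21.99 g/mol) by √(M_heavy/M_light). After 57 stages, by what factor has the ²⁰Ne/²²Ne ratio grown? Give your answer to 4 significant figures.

15.14

Each stage multiplies the ratio by α = √(21.99/19.99), so after 57 stages the overall factor is α^57 = (21.99/19.99)^(57/2).
= 1.10005^(57/2) = 15.14.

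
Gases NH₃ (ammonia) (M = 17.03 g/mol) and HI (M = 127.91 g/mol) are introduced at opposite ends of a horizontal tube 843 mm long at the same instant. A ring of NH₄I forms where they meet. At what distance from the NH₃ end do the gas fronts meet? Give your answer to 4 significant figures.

The fronts meet when d_NH₃ + d_HI = L with d_NH₃/d_HI = √(M_HI/M_NH₃) (Graham's law). Here √(M_HI/M_NH₃) = √(127.91/17.03) = 2.741.
With d_NH₃ + d_HI = 843 mm, d_HI = 843/(1 + 2.741) = 225.4 mm.
d_NH₃ = 843 − 225.4 = 617.6 mm.

617.6 mm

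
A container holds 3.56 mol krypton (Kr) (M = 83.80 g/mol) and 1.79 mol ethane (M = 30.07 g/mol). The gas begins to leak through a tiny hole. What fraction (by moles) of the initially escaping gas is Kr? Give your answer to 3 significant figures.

Effusion rate of each component ∝ n_i/√M_i (partial pressure × 1/√M).
x_Kr(eff) = (n_Kr/√M_Kr) / (n_Kr/√M_Kr + n_C₂H₆/√M_C₂H₆)
= (3.56/√83.80) / (3.56/√83.80 + 1.79/√30.07) = 0.3889/(0.3889 + 0.3264) = 0.544.

0.544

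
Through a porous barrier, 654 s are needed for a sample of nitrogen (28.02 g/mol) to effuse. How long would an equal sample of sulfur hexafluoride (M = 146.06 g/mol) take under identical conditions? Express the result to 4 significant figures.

Since effusion rate ∝ 1/√M, t_SF₆/t_N₂ = √(M_SF₆/M_N₂) = √(146.06/28.02) = √5.213 = 2.283.
So the time for SF₆ is 654 × 2.283 = 1493 s.

1493 s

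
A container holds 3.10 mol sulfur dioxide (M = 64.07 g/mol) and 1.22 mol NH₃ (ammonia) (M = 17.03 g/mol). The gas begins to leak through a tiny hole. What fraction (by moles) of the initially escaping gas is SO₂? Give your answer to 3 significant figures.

0.567

The effusion rate of species i is ∝ p_i/√M_i ∝ n_i/√M_i.
Mole fraction of SO₂ in the effusate = (n_SO₂/√M_SO₂) / (n_SO₂/√M_SO₂ + n_NH₃/√M_NH₃)
= (3.10/√64.07) / (3.10/√64.07 + 1.22/√17.03) = 0.3873/(0.3873 + 0.2956) = 0.567.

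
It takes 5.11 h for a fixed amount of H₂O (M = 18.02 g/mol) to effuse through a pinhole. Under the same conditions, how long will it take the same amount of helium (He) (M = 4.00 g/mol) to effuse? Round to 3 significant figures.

By Graham's law, t_He/t_H₂O = √(M_He/M_H₂O) = √(4.00/18.02) = √0.2220 = 0.4711.
So the time for He is 5.11 × 0.4711 = 2.41 h.

2.41 h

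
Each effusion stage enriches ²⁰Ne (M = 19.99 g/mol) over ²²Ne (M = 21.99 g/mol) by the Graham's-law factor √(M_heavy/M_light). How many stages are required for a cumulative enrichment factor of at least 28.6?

With α = √(21.99/19.99) per stage, ln α = ½ ln(1.10005) = 0.04768.
Need α^N ≥ 28.6 ⇒ N ≥ ln(28.6) / ln α = 3.353 / 0.04768 = 70.33.
So at least 71 stages are needed.

71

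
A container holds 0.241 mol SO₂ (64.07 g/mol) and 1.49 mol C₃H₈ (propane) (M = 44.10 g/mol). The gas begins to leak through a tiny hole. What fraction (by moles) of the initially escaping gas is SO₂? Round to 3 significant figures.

0.118

Effusion rate of each component ∝ n_i/√M_i (partial pressure × 1/√M).
So x_SO₂ in the escaping gas = (n_SO₂/√M_SO₂) / Σ(n_i/√M_i)
= (0.241/√64.07) / (0.241/√64.07 + 1.49/√44.10) = 0.03011/(0.03011 + 0.2244) = 0.118.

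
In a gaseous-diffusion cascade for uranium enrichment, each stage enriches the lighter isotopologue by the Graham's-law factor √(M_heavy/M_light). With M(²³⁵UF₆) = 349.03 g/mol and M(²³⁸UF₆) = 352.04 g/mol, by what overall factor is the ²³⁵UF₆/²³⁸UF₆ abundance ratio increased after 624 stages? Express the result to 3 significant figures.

14.6

Overall factor = α^624 with α = √(352.04/349.03), i.e. (352.04/349.03)^(624/2).
= 1.00862^312 = 14.6.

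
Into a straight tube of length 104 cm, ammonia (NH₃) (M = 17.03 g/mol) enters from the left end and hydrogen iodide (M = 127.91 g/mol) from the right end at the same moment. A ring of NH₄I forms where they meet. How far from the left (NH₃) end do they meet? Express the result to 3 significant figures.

Graham's law gives d_NH₃/d_HI = rate_NH₃/rate_HI = √(M_HI/M_NH₃) = √(127.91/17.03) = 2.741.
With d_NH₃ + d_HI = 104 cm, d_HI = 104/(1 + 2.741) = 27.80 cm.
d_NH₃ = 104 − 27.80 = 76.2 cm.

76.2 cm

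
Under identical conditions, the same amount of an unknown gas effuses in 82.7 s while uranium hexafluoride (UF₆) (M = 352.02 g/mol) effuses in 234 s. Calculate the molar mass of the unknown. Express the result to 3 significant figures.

Since effusion rate ∝ 1/√M, t_X/t_UF₆ = √(M_X/M_UF₆).
82.7/234 = 0.3534 = √(M_X/352.02)
M_X = 352.02 × 0.3534² = 352.02 × 0.1249 = 44.0 g/mol

44.0 g/mol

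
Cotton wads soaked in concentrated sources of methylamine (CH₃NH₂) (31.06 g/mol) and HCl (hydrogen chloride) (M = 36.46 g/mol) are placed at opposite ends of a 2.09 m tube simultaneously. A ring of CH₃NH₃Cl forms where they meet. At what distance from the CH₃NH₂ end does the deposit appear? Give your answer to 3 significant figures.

Distances travelled in equal time are proportional to diffusion rates, so d_CH₃NH₂/d_HCl = √(M_HCl/M_CH₃NH₂) = √(36.46/31.06) = 1.083.
With d_CH₃NH₂ + d_HCl = 2.09 m, d_HCl = 2.09/(1 + 1.083) = 1.003 m.
d_CH₃NH₂ = 2.09 − 1.003 = 1.09 m.

1.09 m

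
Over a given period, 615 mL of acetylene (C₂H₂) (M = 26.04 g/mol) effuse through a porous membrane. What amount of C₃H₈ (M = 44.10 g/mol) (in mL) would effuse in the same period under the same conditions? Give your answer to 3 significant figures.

473 mL

By Graham's law, rate_C₃H₈/rate_C₂H₂ = √(M_C₂H₂/M_C₃H₈) = √(26.04/44.10) = √0.5905 = 0.7684.
So the volume for C₃H₈ is 615 × 0.7684 = 473 mL.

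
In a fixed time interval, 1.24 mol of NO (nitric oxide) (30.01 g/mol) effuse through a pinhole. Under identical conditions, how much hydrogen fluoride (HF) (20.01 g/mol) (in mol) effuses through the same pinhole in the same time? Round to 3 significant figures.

Using Graham's law: rate_HF/rate_NO = √(M_NO/M_HF) = √(30.01/20.01) = √1.500 = 1.225.
So the amount for HF is 1.24 × 1.225 = 1.52 mol.

1.52 mol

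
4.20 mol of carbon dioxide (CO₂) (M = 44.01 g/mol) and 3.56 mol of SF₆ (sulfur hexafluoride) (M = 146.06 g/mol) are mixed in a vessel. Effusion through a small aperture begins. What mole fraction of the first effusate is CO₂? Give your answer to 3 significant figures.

Rate_i ∝ x_i/√M_i (Graham's law weighted by mole fraction), so the effusate composition follows n_i/√M_i.
x_CO₂(eff) = (n_CO₂/√M_CO₂) / (n_CO₂/√M_CO₂ + n_SF₆/√M_SF₆)
= (4.20/√44.01) / (4.20/√44.01 + 3.56/√146.06) = 0.6331/(0.6331 + 0.2946) = 0.682.

0.682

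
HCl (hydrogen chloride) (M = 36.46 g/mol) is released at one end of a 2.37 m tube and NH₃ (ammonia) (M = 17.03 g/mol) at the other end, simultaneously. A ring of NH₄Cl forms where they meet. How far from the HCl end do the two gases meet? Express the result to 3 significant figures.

Graham's law gives d_HCl/d_NH₃ = rate_HCl/rate_NH₃ = √(M_NH₃/M_HCl) = √(17.03/36.46) = 0.6834.
With d_HCl + d_NH₃ = 2.37 m, d_NH₃ = 2.37/(1 + 0.6834) = 1.408 m.
d_HCl = 2.37 − 1.408 = 0.962 m.

0.962 m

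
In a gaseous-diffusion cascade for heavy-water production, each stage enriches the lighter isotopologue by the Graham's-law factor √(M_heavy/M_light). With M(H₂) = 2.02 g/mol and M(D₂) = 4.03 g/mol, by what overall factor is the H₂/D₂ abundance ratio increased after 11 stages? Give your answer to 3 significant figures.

Each stage multiplies the ratio by α = √(4.03/2.02), so after 11 stages the overall factor is α^11 = (4.03/2.02)^(11/2).
= 1.99505^(11/2) = 44.6.

44.6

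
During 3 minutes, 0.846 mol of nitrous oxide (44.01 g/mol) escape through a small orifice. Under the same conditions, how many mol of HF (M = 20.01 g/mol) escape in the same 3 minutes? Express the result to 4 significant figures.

From Graham's law, rate_HF/rate_N₂O = √(M_N₂O/M_HF) = √(44.01/20.01) = √2.199 = 1.483.
So the amount for HF is 0.846 × 1.483 = 1.255 mol.

1.255 mol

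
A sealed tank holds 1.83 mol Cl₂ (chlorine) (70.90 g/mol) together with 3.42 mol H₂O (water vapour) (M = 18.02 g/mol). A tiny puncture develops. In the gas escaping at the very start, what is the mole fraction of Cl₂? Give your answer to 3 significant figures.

0.212

The effusion rate of species i is ∝ p_i/√M_i ∝ n_i/√M_i.
x_Cl₂(eff) = (n_Cl₂/√M_Cl₂) / (n_Cl₂/√M_Cl₂ + n_H₂O/√M_H₂O)
= (1.83/√70.90) / (1.83/√70.90 + 3.42/√18.02) = 0.2173/(0.2173 + 0.8057) = 0.212.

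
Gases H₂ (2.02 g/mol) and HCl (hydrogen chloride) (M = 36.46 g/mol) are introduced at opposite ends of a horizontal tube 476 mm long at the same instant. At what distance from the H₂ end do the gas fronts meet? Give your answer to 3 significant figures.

385 mm

In equal time, each gas travels a distance ∝ its rate ∝ 1/√M, so d_H₂/d_HCl = √(M_HCl/M_H₂) = √(36.46/2.02) = 4.248.
With d_H₂ + d_HCl = 476 mm, d_HCl = 476/(1 + 4.248) = 90.69 mm.
d_H₂ = 476 − 90.69 = 385 mm.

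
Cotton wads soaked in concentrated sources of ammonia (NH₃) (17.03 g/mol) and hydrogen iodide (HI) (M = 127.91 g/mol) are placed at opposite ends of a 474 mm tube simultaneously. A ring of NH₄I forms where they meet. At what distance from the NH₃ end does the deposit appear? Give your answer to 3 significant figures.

Graham's law gives d_NH₃/d_HI = rate_NH₃/rate_HI = √(M_HI/M_NH₃) = √(127.91/17.03) = 2.741.
With d_NH₃ + d_HI = 474 mm, d_HI = 474/(1 + 2.741) = 126.7 mm.
d_NH₃ = 474 − 126.7 = 347 mm.

347 mm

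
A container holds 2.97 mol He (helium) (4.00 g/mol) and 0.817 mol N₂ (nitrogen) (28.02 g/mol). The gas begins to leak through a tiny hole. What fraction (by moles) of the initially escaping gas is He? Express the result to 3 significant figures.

0.906

Effusion rate of each component ∝ n_i/√M_i (partial pressure × 1/√M).
So x_He in the escaping gas = (n_He/√M_He) / Σ(n_i/√M_i)
= (2.97/√4.00) / (2.97/√4.00 + 0.817/√28.02) = 1.485/(1.485 + 0.1543) = 0.906.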